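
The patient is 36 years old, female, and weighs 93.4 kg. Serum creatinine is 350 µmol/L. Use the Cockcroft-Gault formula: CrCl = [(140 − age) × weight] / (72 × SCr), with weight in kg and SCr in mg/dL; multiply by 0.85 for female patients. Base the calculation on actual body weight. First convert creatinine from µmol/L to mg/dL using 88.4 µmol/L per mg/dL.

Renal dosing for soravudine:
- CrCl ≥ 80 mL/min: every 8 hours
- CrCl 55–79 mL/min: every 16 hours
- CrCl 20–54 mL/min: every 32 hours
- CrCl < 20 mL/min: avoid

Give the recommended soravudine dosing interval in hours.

every 32 hours

SCr = 350 / 88.4 = 3.959 mg/dL
CrCl = (140 − 36) × 93.4 / (72 × 3.959) × 0.85 = 9713.6 / 285.05 × 0.85 ≈ 29.0 mL/min
CrCl ≈ 29 mL/min → bracket 20–54 mL/min → every 32 hours.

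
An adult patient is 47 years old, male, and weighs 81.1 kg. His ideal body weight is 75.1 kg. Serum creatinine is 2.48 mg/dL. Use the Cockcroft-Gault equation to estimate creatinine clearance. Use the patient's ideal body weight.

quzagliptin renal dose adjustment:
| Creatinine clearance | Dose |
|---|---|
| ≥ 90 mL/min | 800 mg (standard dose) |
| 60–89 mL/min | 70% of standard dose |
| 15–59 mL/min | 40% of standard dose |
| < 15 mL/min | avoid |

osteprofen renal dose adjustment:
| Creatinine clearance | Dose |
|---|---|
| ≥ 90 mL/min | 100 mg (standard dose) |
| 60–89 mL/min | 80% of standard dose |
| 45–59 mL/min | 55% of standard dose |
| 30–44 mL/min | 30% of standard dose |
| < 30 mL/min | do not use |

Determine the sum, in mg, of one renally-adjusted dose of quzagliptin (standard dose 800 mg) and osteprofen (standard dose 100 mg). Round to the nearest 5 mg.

CrCl = (140 − 47) × 75.1 / (72 × 2.48) = 6984.3 / 178.56 ≈ 39.1 mL/min
CrCl ≈ 39 mL/min.
quzagliptin: 15–59 mL/min → 40% of 800 mg = 320 mg.
osteprofen: 30–44 mL/min → 30% of 100 mg = 30 mg.
Total = 320 + 30 = 350 mg.

350 mg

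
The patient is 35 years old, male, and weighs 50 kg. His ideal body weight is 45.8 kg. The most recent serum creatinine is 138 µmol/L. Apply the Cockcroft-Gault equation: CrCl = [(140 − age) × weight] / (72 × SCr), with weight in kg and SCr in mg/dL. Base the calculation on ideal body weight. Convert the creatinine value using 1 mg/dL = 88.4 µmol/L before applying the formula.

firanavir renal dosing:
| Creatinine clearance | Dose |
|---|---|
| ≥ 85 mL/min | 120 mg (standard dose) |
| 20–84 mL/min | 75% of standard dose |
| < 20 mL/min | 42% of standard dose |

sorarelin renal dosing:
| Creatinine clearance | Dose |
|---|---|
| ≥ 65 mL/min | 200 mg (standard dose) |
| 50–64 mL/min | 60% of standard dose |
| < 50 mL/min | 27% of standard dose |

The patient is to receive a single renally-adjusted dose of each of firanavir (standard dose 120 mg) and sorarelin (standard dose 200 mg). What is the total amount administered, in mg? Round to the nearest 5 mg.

SCr = 138 / 88.4 = 1.561 mg/dL
CrCl = (140 − 35) × 45.8 / (72 × 1.561) = 4809.0 / 112.39 ≈ 42.8 mL/min
CrCl ≈ 43 mL/min.
firanavir: 20–84 mL/min → 75% of 120 mg = 90 mg.
sorarelin: < 50 mL/min → 27% of 200 mg = 54 mg.
Total = 90 + 54 = 144 mg.

145 mg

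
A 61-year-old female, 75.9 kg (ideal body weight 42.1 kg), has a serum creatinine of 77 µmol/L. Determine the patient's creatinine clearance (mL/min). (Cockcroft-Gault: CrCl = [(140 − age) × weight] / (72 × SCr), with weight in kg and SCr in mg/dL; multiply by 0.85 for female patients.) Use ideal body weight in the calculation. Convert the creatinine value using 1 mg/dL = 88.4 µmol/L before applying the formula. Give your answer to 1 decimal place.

45.1 mL/min

SCr = 77 / 88.4 = 0.871 mg/dL
CrCl = (140 − 61) × 42.1 / (72 × 0.871) × 0.85 = 3325.9 / 62.71 × 0.85 ≈ 45.1 mL/min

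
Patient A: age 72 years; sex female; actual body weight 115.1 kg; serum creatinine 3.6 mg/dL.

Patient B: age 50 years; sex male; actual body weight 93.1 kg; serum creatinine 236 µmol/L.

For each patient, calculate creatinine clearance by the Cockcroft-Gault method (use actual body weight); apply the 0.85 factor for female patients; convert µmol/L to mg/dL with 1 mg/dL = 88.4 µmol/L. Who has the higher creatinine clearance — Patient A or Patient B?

Patient B

Patient A: CrCl = (140 − 72) × 115.1 / (72 × 3.6) × 0.85 = 7826.8 / 259.20 × 0.85 ≈ 25.7 mL/min
Patient B: SCr = 236 / 88.4 = 2.67 mg/dL
Patient B: CrCl = (140 − 50) × 93.1 / (72 × 2.67) = 8379.0 / 192.24 ≈ 43.6 mL/min
25.7 vs 43.6 mL/min → Patient B is higher.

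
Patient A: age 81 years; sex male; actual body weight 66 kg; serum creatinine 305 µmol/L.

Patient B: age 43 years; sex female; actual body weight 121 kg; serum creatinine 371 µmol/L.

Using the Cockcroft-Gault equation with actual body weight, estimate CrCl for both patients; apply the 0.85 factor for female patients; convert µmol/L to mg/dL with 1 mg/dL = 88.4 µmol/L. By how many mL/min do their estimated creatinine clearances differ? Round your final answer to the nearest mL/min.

17 mL/min

Patient A: SCr = 305 / 88.4 = 3.45 mg/dL
Patient A: CrCl = (140 − 81) × 66 / (72 × 3.45) = 3894.0 / 248.40 ≈ 15.7 mL/min
Patient B: SCr = 371 / 88.4 = 4.197 mg/dL
Patient B: CrCl = (140 − 43) × 121 / (72 × 4.197) × 0.85 = 11737.0 / 302.18 × 0.85 ≈ 33.0 mL/min
|15.7 − 33.0| = 17.3 mL/min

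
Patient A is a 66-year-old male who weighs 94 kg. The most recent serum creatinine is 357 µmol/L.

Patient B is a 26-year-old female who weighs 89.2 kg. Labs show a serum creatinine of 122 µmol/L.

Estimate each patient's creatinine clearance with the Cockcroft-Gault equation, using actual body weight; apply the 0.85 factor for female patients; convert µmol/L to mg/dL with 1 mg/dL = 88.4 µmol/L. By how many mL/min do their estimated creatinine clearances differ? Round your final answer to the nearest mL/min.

Patient A: SCr = 357 / 88.4 = 4.038 mg/dL
Patient A: CrCl = (140 − 66) × 94 / (72 × 4.038) = 6956.0 / 290.74 ≈ 23.9 mL/min
Patient B: SCr = 122 / 88.4 = 1.38 mg/dL
Patient B: CrCl = (140 − 26) × 89.2 / (72 × 1.38) × 0.85 = 10168.8 / 99.36 × 0.85 ≈ 87.0 mL/min
|23.9 − 87.0| = 63.1 mL/min

63 mL/min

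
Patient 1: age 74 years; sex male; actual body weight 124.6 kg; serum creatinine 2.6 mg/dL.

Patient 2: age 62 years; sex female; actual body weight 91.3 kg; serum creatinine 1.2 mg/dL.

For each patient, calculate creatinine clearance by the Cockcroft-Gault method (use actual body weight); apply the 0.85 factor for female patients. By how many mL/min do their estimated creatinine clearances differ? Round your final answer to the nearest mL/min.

Patient 1: CrCl = (140 − 74) × 124.6 / (72 × 2.6) = 8223.6 / 187.20 ≈ 43.9 mL/min
Patient 2: CrCl = (140 − 62) × 91.3 / (72 × 1.2) × 0.85 = 7121.4 / 86.40 × 0.85 ≈ 70.1 mL/min
|43.9 − 70.1| = 26.2 mL/min

26 mL/min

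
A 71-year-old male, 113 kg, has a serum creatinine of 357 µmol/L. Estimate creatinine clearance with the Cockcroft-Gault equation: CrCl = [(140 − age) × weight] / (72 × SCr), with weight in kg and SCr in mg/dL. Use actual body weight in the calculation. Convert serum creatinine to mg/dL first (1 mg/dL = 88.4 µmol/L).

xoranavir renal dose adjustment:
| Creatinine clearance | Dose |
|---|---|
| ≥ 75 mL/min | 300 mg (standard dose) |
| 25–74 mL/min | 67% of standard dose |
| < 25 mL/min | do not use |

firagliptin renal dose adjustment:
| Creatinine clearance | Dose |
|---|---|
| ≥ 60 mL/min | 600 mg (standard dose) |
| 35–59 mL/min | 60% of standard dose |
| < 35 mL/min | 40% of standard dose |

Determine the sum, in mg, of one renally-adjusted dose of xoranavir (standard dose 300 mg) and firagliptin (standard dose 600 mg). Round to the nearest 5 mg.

440 mg

SCr = 357 / 88.4 = 4.038 mg/dL
CrCl = (140 − 71) × 113 / (72 × 4.038) = 7797.0 / 290.74 ≈ 26.8 mL/min
CrCl ≈ 27 mL/min.
xoranavir: 25–74 mL/min → 67% of 300 mg = 201 mg.
firagliptin: < 35 mL/min → 40% of 600 mg = 240 mg.
Total = 201 + 240 = 441 mg.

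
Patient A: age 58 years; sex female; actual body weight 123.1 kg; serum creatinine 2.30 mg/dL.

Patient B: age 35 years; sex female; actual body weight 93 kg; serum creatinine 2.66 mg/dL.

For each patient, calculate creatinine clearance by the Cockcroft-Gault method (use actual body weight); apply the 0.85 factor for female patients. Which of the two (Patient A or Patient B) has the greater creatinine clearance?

Patient A

Patient A: CrCl = (140 − 58) × 123.1 / (72 × 2.3) × 0.85 = 10094.2 / 165.60 × 0.85 ≈ 51.8 mL/min
Patient B: CrCl = (140 − 35) × 93 / (72 × 2.66) × 0.85 = 9765.0 / 191.52 × 0.85 ≈ 43.3 mL/min
51.8 vs 43.3 mL/min → Patient A is higher.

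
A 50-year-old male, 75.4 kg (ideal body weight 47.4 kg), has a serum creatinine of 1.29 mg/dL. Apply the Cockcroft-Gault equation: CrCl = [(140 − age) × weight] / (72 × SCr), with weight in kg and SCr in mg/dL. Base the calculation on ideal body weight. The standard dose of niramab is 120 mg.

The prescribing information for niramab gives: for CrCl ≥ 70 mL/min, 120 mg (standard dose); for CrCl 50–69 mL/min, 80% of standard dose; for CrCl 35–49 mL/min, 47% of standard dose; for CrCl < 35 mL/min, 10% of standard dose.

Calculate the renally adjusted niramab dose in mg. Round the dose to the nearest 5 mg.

55 mg

CrCl = (140 − 50) × 47.4 / (72 × 1.29) = 4266.0 / 92.88 ≈ 45.9 mL/min
CrCl ≈ 46 mL/min → bracket 35–49 mL/min.
47% of 120 mg = 56.4 mg → 55 mg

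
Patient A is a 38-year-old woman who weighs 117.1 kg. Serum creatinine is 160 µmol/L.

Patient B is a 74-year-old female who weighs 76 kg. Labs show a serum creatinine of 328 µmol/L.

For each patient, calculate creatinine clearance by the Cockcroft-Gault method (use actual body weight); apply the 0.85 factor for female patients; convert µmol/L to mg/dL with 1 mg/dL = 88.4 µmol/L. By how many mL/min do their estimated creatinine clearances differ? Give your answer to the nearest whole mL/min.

Patient A: SCr = 160 / 88.4 = 1.81 mg/dL
Patient A: CrCl = (140 − 38) × 117.1 / (72 × 1.81) × 0.85 = 11944.2 / 130.32 × 0.85 ≈ 77.9 mL/min
Patient B: SCr = 328 / 88.4 = 3.71 mg/dL
Patient B: CrCl = (140 − 74) × 76 / (72 × 3.71) × 0.85 = 5016.0 / 267.12 × 0.85 ≈ 16.0 mL/min
|77.9 − 16.0| = 61.9 mL/min

62 mL/min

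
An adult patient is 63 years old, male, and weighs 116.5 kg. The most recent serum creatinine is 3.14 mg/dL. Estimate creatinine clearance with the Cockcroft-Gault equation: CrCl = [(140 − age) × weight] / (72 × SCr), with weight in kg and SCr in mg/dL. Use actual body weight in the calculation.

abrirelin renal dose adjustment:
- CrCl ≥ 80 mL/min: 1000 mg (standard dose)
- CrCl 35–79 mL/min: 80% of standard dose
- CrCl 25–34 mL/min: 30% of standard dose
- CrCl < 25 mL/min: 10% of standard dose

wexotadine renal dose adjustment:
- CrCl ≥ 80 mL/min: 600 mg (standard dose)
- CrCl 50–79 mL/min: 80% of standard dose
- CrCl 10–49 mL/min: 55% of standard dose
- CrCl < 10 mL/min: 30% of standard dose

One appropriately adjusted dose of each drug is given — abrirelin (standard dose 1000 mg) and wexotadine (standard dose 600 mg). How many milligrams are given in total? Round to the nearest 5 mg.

1130 mg

CrCl = (140 − 63) × 116.5 / (72 × 3.14) = 8970.5 / 226.08 ≈ 39.7 mL/min
CrCl ≈ 40 mL/min.
abrirelin: 35–79 mL/min → 80% of 1000 mg = 800 mg.
wexotadine: 10–49 mL/min → 55% of 600 mg = 330 mg.
Total = 800 + 330 = 1130 mg.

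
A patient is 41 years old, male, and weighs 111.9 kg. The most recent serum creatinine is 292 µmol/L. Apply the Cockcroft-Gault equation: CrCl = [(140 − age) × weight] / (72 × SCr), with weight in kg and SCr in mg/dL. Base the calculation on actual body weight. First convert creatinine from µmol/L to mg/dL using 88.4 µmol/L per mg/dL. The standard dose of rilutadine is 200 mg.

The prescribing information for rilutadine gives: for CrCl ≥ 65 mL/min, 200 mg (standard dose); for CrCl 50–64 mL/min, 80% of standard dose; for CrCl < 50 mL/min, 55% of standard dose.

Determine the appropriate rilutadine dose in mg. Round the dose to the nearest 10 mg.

SCr = 292 / 88.4 = 3.303 mg/dL
CrCl = (140 − 41) × 111.9 / (72 × 3.303) = 11078.1 / 237.82 ≈ 46.6 mL/min
CrCl ≈ 47 mL/min → bracket < 50 mL/min.
55% of 200 mg = 110 mg

110 mg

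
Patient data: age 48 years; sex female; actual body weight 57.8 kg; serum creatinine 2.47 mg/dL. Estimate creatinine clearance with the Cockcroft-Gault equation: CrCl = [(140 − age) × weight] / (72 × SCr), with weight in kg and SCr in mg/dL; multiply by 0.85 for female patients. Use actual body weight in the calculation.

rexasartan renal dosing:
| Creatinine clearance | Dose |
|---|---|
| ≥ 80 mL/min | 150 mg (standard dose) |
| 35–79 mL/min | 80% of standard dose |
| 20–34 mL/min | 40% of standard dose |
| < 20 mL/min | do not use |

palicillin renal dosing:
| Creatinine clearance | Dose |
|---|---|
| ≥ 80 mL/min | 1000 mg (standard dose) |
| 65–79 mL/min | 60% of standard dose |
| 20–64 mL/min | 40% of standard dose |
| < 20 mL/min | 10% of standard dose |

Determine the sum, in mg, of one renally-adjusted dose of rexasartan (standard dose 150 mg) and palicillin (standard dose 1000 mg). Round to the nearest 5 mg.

CrCl = (140 − 48) × 57.8 / (72 × 2.47) × 0.85 = 5317.6 / 177.84 × 0.85 ≈ 25.4 mL/min
CrCl ≈ 25 mL/min.
rexasartan: 20–34 mL/min → 40% of 150 mg = 60 mg.
palicillin: 20–64 mL/min → 40% of 1000 mg = 400 mg.
Total = 60 + 400 = 460 mg.

460 mg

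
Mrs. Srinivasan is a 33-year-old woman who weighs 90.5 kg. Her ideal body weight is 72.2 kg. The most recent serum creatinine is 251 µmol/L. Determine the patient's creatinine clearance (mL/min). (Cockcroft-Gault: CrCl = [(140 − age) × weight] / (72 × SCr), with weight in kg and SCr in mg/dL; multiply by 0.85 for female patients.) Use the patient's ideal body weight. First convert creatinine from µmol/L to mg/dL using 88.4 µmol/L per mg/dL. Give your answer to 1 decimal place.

32.1 mL/min

SCr = 251 / 88.4 = 2.839 mg/dL
CrCl = (140 − 33) × 72.2 / (72 × 2.839) × 0.85 = 7725.4 / 204.41 × 0.85 ≈ 32.1 mL/min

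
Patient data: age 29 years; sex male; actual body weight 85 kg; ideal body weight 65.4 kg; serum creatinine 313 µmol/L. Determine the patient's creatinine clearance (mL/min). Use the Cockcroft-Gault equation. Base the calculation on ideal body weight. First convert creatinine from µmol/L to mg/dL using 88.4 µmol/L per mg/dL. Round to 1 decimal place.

SCr = 313 / 88.4 = 3.541 mg/dL
CrCl = (140 − 29) × 65.4 / (72 × 3.541) = 7259.4 / 254.95 ≈ 28.5 mL/min

28.5 mL/min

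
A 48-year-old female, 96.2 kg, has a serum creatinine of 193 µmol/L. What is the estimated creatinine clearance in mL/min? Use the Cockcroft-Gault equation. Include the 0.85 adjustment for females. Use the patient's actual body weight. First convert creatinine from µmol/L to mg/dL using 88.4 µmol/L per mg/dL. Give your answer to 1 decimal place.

47.9 mL/min

SCr = 193 / 88.4 = 2.183 mg/dL
CrCl = (140 − 48) × 96.2 / (72 × 2.183) × 0.85 = 8850.4 / 157.18 × 0.85 ≈ 47.9 mL/min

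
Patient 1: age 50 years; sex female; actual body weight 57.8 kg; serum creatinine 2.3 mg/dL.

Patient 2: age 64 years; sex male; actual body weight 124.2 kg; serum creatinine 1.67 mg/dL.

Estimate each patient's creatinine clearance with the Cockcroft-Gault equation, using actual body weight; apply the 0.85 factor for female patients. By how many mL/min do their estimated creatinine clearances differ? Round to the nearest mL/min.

Patient 1: CrCl = (140 − 50) × 57.8 / (72 × 2.3) × 0.85 = 5202.0 / 165.60 × 0.85 ≈ 26.7 mL/min
Patient 2: CrCl = (140 − 64) × 124.2 / (72 × 1.67) = 9439.2 / 120.24 ≈ 78.5 mL/min
|26.7 − 78.5| = 51.8 mL/min

52 mL/min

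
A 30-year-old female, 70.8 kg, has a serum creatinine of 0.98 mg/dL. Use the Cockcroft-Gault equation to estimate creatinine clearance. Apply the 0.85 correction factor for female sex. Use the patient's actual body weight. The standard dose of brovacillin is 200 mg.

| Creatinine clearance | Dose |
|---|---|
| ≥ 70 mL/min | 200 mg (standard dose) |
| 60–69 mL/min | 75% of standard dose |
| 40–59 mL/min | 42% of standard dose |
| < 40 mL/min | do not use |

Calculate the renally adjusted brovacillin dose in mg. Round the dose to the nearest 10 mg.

CrCl = (140 − 30) × 70.8 / (72 × 0.98) × 0.85 = 7788.0 / 70.56 × 0.85 ≈ 93.8 mL/min
CrCl ≈ 94 mL/min → bracket ≥ 70 mL/min.
100% of 200 mg = 200 mg

200 mg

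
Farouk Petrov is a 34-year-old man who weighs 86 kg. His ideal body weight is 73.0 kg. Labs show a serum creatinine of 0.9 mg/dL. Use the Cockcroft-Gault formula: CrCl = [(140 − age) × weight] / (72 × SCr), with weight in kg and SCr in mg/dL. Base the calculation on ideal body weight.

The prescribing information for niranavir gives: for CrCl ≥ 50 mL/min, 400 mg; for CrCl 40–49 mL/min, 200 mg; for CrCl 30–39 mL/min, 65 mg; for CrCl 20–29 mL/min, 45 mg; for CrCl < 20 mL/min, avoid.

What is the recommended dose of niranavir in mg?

400 mg

CrCl = (140 − 34) × 73 / (72 × 0.9) = 7738.0 / 64.80 ≈ 119.4 mL/min
CrCl ≈ 119 mL/min → bracket ≥ 50 mL/min.
Dose for this bracket: 400 mg.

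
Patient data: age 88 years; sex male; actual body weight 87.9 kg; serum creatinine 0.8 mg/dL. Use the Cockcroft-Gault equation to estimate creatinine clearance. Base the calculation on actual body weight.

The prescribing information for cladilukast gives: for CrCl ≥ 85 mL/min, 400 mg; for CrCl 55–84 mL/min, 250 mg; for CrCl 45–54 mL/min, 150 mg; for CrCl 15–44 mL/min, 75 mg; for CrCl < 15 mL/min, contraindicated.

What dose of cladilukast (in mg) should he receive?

CrCl = (140 − 88) × 87.9 / (72 × 0.8) = 4570.8 / 57.60 ≈ 79.4 mL/min
CrCl ≈ 79 mL/min → bracket 55–84 mL/min.
Dose for this bracket: 250 mg.

250 mg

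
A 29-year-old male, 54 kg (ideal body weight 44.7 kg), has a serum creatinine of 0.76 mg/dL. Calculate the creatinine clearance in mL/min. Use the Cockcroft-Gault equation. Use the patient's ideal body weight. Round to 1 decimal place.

90.7 mL/min

CrCl = (140 − 29) × 44.7 / (72 × 0.76) = 4961.7 / 54.72 ≈ 90.7 mL/min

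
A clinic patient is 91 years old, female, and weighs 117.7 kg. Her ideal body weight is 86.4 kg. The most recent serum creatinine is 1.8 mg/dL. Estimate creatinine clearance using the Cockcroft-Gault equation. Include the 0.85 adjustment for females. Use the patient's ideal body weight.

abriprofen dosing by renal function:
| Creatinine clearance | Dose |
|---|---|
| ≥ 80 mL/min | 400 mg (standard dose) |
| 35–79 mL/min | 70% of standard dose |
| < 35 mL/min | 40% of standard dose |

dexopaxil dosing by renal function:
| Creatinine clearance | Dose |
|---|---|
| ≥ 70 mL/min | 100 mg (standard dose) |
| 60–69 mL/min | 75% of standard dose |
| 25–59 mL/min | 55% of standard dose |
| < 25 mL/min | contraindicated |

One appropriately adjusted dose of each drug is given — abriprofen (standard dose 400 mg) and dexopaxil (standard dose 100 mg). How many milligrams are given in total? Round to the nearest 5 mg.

215 mg

CrCl = (140 − 91) × 86.4 / (72 × 1.8) × 0.85 = 4233.6 / 129.60 × 0.85 ≈ 27.8 mL/min
CrCl ≈ 28 mL/min.
abriprofen: < 35 mL/min → 40% of 400 mg = 160 mg.
dexopaxil: 25–59 mL/min → 55% of 100 mg = 55 mg.
Total = 160 + 55 = 215 mg.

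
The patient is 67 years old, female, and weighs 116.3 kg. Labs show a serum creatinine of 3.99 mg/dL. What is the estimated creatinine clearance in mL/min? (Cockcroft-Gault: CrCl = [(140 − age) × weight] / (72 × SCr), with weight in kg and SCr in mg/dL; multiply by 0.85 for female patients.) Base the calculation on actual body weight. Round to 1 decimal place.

25.1 mL/min

CrCl = (140 − 67) × 116.3 / (72 × 3.99) × 0.85 = 8489.9 / 287.28 × 0.85 ≈ 25.1 mL/min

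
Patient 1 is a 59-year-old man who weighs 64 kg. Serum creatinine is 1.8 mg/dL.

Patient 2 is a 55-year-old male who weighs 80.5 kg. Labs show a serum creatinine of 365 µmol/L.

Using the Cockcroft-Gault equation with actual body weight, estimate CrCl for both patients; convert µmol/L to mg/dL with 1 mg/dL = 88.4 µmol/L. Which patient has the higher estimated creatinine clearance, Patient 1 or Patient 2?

Patient 1

Patient 1: CrCl = (140 − 59) × 64 / (72 × 1.8) = 5184.0 / 129.60 ≈ 40.0 mL/min
Patient 2: SCr = 365 / 88.4 = 4.129 mg/dL
Patient 2: CrCl = (140 − 55) × 80.5 / (72 × 4.129) = 6842.5 / 297.29 ≈ 23.0 mL/min
40.0 vs 23.0 mL/min → Patient 1 is higher.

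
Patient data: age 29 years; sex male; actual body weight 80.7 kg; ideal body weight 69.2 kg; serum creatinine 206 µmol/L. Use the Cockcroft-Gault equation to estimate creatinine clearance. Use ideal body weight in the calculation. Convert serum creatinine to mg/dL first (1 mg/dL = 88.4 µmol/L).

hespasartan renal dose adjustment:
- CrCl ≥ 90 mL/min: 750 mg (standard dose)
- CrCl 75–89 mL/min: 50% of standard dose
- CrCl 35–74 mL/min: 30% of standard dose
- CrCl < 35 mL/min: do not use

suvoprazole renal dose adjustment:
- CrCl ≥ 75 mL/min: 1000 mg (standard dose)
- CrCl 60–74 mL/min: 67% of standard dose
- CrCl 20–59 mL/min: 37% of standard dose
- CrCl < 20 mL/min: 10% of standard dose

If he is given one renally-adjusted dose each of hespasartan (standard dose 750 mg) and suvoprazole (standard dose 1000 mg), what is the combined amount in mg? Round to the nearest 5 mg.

SCr = 206 / 88.4 = 2.33 mg/dL
CrCl = (140 − 29) × 69.2 / (72 × 2.33) = 7681.2 / 167.76 ≈ 45.8 mL/min
CrCl ≈ 46 mL/min.
hespasartan: 35–74 mL/min → 30% of 750 mg = 225 mg.
suvoprazole: 20–59 mL/min → 37% of 1000 mg = 370 mg.
Total = 225 + 370 = 595 mg.

595 mg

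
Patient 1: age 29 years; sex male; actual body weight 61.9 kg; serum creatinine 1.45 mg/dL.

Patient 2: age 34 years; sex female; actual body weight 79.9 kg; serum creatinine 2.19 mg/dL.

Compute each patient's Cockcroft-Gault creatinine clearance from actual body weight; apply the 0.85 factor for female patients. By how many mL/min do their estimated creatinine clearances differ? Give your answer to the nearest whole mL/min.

Patient 1: CrCl = (140 − 29) × 61.9 / (72 × 1.45) = 6870.9 / 104.40 ≈ 65.8 mL/min
Patient 2: CrCl = (140 − 34) × 79.9 / (72 × 2.19) × 0.85 = 8469.4 / 157.68 × 0.85 ≈ 45.7 mL/min
|65.8 − 45.7| = 20.1 mL/min

20 mL/min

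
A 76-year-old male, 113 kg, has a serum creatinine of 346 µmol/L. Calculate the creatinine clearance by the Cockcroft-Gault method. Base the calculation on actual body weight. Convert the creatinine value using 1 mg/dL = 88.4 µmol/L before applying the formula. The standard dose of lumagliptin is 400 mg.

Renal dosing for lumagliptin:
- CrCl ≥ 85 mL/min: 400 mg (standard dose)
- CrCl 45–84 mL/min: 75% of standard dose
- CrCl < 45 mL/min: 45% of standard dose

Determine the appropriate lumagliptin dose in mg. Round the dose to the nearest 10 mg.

SCr = 346 / 88.4 = 3.914 mg/dL
CrCl = (140 − 76) × 113 / (72 × 3.914) = 7232.0 / 281.81 ≈ 25.7 mL/min
CrCl ≈ 26 mL/min → bracket < 45 mL/min.
45% of 400 mg = 180 mg

180 mg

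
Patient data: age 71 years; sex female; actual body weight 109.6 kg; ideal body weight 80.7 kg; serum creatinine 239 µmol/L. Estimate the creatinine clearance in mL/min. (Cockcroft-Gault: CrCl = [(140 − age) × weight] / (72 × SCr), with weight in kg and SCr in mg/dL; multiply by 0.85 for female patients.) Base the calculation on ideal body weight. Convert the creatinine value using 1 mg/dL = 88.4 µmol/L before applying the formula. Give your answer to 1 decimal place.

SCr = 239 / 88.4 = 2.704 mg/dL
CrCl = (140 − 71) × 80.7 / (72 × 2.704) × 0.85 = 5568.3 / 194.69 × 0.85 ≈ 24.3 mL/min

24.3 mL/min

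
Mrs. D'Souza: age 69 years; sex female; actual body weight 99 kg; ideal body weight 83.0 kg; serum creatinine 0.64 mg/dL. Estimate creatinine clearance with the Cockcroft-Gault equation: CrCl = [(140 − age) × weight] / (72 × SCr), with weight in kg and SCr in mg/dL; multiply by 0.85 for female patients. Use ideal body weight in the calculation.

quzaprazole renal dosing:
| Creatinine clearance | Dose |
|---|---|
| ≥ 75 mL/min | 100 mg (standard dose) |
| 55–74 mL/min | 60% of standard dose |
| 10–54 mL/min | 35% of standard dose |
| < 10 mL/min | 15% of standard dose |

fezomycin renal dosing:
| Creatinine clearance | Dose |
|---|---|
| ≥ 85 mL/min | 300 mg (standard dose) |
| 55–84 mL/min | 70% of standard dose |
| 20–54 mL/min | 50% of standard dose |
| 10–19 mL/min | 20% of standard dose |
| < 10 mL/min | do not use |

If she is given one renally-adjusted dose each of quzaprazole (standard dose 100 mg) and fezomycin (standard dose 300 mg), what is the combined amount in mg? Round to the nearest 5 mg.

400 mg

CrCl = (140 − 69) × 83 / (72 × 0.64) × 0.85 = 5893.0 / 46.08 × 0.85 ≈ 108.7 mL/min
CrCl ≈ 109 mL/min.
quzaprazole: ≥ 75 mL/min → 100% of 100 mg = 100 mg.
fezomycin: ≥ 85 mL/min → 100% of 300 mg = 300 mg.
Total = 100 + 300 = 400 mg.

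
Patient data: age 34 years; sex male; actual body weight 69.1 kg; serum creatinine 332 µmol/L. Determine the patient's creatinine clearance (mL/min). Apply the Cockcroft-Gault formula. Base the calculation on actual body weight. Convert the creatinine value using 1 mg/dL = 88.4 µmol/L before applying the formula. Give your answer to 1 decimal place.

27.1 mL/min

SCr = 332 / 88.4 = 3.756 mg/dL
CrCl = (140 − 34) × 69.1 / (72 × 3.756) = 7324.6 / 270.43 ≈ 27.1 mL/min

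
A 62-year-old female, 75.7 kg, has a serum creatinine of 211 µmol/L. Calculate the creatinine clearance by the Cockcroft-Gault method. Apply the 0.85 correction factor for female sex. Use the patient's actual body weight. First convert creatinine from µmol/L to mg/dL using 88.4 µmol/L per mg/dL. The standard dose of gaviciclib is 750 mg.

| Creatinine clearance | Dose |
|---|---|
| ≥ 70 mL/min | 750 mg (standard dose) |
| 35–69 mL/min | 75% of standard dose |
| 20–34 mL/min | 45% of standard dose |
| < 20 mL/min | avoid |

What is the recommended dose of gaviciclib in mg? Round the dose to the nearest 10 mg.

SCr = 211 / 88.4 = 2.387 mg/dL
CrCl = (140 − 62) × 75.7 / (72 × 2.387) × 0.85 = 5904.6 / 171.86 × 0.85 ≈ 29.2 mL/min
CrCl ≈ 29 mL/min → bracket 20–34 mL/min.
45% of 750 mg = 337.5 mg → 340 mg

340 mg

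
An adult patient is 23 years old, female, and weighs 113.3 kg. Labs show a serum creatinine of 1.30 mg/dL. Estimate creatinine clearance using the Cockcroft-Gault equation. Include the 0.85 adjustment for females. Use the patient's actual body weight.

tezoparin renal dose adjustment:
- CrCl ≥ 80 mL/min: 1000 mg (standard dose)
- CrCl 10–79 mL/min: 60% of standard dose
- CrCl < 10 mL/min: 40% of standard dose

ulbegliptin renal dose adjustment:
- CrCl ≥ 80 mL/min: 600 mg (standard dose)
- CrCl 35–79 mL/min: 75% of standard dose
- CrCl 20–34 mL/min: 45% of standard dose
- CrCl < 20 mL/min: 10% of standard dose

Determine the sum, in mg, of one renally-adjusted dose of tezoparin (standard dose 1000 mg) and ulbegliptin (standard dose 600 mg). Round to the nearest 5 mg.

CrCl = (140 − 23) × 113.3 / (72 × 1.3) × 0.85 = 13256.1 / 93.60 × 0.85 ≈ 120.4 mL/min
CrCl ≈ 120 mL/min.
tezoparin: ≥ 80 mL/min → 100% of 1000 mg = 1000 mg.
ulbegliptin: ≥ 80 mL/min → 100% of 600 mg = 600 mg.
Total = 1000 + 600 = 1600 mg.

1600 mg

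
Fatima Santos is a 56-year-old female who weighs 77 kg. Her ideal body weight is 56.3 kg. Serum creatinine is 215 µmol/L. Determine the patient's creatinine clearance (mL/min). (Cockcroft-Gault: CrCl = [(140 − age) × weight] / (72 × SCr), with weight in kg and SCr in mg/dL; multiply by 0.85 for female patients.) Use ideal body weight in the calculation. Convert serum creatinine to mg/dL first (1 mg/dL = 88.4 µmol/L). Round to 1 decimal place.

23.0 mL/min

SCr = 215 / 88.4 = 2.432 mg/dL
CrCl = (140 − 56) × 56.3 / (72 × 2.432) × 0.85 = 4729.2 / 175.10 × 0.85 ≈ 23.0 mL/min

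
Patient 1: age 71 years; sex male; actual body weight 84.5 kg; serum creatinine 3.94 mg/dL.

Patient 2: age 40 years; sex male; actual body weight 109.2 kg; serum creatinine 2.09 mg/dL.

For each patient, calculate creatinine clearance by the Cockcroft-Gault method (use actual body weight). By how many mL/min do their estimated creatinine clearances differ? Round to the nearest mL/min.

52 mL/min

Patient 1: CrCl = (140 − 71) × 84.5 / (72 × 3.94) = 5830.5 / 283.68 ≈ 20.6 mL/min
Patient 2: CrCl = (140 − 40) × 109.2 / (72 × 2.09) = 10920.0 / 150.48 ≈ 72.6 mL/min
|20.6 − 72.6| = 52.0 mL/min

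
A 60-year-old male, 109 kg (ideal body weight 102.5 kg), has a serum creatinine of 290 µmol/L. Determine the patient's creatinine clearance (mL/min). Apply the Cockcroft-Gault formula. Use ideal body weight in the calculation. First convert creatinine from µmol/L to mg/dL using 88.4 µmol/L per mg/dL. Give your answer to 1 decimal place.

SCr = 290 / 88.4 = 3.281 mg/dL
CrCl = (140 − 60) × 102.5 / (72 × 3.281) = 8200.0 / 236.23 ≈ 34.7 mL/min

34.7 mL/min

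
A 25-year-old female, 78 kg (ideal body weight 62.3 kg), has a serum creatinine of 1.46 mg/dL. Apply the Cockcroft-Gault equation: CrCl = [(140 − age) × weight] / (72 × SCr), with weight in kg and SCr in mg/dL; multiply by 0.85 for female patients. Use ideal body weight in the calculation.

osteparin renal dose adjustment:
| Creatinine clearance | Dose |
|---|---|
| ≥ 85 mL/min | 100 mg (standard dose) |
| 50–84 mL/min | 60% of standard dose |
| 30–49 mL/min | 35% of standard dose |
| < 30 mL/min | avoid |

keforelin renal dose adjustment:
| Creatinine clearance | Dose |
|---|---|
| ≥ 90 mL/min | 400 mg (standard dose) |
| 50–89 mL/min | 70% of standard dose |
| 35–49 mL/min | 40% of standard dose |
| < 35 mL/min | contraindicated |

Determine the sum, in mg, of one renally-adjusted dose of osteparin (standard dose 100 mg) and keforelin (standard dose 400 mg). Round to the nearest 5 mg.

340 mg

CrCl = (140 − 25) × 62.3 / (72 × 1.46) × 0.85 = 7164.5 / 105.12 × 0.85 ≈ 57.9 mL/min
CrCl ≈ 58 mL/min.
osteparin: 50–84 mL/min → 60% of 100 mg = 60 mg.
keforelin: 50–89 mL/min → 70% of 400 mg = 280 mg.
Total = 60 + 280 = 340 mg.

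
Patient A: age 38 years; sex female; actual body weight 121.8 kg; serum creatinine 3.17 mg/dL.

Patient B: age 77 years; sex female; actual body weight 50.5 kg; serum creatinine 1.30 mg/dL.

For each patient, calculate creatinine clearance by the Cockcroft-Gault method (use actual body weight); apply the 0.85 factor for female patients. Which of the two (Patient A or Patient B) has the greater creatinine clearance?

Patient A: CrCl = (140 − 38) × 121.8 / (72 × 3.17) × 0.85 = 12423.6 / 228.24 × 0.85 ≈ 46.3 mL/min
Patient B: CrCl = (140 − 77) × 50.5 / (72 × 1.3) × 0.85 = 3181.5 / 93.60 × 0.85 ≈ 28.9 mL/min
46.3 vs 28.9 mL/min → Patient A is higher.

Patient A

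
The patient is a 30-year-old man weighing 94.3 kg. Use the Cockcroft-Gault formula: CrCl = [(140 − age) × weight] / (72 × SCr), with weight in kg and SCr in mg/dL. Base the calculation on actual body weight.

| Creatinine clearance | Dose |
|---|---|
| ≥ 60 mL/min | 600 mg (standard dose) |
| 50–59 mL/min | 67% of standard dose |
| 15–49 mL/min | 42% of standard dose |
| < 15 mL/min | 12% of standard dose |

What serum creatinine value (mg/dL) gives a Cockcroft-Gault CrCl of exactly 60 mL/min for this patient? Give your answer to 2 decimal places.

Standard dose requires CrCl ≥ 60 mL/min.
Set (140 − 30) × 94.3 / (72 × SCr) = 60
SCr = (140 − 30) × 94.3 / (72 × 60) = 2.401 mg/dL

2.40 mg/dL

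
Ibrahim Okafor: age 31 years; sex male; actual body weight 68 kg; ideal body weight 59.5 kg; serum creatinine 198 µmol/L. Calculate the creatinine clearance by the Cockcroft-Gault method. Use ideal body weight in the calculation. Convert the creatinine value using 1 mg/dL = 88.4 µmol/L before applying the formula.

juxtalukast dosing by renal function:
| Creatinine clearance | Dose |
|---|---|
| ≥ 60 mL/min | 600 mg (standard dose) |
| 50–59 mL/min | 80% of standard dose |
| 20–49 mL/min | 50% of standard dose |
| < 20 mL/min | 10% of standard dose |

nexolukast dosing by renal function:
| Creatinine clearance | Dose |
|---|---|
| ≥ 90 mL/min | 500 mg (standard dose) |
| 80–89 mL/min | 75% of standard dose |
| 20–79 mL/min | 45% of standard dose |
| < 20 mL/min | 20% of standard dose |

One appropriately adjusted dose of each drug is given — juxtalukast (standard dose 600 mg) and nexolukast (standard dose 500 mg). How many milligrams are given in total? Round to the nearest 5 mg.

SCr = 198 / 88.4 = 2.24 mg/dL
CrCl = (140 − 31) × 59.5 / (72 × 2.24) = 6485.5 / 161.28 ≈ 40.2 mL/min
CrCl ≈ 40 mL/min.
juxtalukast: 20–49 mL/min → 50% of 600 mg = 300 mg.
nexolukast: 20–79 mL/min → 45% of 500 mg = 225 mg.
Total = 300 + 225 = 525 mg.

525 mg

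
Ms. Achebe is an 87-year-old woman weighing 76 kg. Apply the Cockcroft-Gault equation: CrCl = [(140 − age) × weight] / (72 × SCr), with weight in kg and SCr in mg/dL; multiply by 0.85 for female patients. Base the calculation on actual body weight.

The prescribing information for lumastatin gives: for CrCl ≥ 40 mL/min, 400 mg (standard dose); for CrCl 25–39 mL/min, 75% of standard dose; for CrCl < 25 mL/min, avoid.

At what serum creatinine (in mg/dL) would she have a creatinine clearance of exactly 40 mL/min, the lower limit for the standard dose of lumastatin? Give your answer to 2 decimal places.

1.19 mg/dL

Standard dose requires CrCl ≥ 40 mL/min.
Set (140 − 87) × 76 × 0.85 / (72 × SCr) = 40
SCr = (140 − 87) × 76 × 0.85 / (72 × 40) = 1.189 mg/dL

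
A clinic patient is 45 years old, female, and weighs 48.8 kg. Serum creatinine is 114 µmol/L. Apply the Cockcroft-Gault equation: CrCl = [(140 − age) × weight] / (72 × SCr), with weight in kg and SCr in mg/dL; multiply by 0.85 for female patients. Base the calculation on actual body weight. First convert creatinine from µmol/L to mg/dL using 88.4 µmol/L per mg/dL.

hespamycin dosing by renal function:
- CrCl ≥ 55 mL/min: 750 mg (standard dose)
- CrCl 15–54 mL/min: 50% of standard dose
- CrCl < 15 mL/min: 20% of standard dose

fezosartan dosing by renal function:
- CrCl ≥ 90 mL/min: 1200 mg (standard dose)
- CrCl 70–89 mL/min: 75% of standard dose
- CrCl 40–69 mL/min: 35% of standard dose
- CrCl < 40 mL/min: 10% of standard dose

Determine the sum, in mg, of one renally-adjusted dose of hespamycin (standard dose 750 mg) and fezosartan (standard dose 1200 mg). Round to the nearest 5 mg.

795 mg

SCr = 114 / 88.4 = 1.29 mg/dL
CrCl = (140 − 45) × 48.8 / (72 × 1.29) × 0.85 = 4636.0 / 92.88 × 0.85 ≈ 42.4 mL/min
CrCl ≈ 42 mL/min.
hespamycin: 15–54 mL/min → 50% of 750 mg = 375 mg.
fezosartan: 40–69 mL/min → 35% of 1200 mg = 420 mg.
Total = 375 + 420 = 795 mg.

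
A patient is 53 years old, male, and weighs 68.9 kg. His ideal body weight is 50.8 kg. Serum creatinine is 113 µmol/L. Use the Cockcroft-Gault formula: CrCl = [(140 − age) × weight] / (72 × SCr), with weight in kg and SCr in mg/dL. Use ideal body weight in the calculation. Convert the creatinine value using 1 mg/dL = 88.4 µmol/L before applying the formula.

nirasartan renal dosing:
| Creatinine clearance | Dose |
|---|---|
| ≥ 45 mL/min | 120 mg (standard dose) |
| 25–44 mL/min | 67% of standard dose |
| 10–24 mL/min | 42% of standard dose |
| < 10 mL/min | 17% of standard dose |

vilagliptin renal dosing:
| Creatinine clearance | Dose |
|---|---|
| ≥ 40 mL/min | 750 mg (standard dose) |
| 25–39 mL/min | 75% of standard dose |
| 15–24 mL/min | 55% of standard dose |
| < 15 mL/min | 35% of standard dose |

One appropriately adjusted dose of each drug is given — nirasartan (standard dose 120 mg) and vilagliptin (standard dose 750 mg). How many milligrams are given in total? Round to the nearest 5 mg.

SCr = 113 / 88.4 = 1.278 mg/dL
CrCl = (140 − 53) × 50.8 / (72 × 1.278) = 4419.6 / 92.02 ≈ 48.0 mL/min
CrCl ≈ 48 mL/min.
nirasartan: ≥ 45 mL/min → 100% of 120 mg = 120 mg.
vilagliptin: ≥ 40 mL/min → 100% of 750 mg = 750 mg.
Total = 120 + 750 = 870 mg.

870 mg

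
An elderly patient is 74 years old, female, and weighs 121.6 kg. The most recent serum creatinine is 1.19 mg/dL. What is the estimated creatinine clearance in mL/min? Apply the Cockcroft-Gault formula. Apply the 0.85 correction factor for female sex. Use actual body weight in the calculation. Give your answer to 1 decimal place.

CrCl = (140 − 74) × 121.6 / (72 × 1.19) × 0.85 = 8025.6 / 85.68 × 0.85 ≈ 79.6 mL/min

79.6 mL/min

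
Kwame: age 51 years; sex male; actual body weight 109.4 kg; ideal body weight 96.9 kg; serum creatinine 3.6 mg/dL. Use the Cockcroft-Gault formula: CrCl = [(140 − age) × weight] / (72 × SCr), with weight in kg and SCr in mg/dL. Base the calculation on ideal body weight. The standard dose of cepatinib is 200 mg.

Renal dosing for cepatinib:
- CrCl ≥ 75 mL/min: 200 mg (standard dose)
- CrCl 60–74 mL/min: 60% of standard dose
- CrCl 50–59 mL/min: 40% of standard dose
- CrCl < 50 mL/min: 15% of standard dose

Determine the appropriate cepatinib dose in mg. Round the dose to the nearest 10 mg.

CrCl = (140 − 51) × 96.9 / (72 × 3.6) = 8624.1 / 259.20 ≈ 33.3 mL/min
CrCl ≈ 33 mL/min → bracket < 50 mL/min.
15% of 200 mg = 30 mg

30 mg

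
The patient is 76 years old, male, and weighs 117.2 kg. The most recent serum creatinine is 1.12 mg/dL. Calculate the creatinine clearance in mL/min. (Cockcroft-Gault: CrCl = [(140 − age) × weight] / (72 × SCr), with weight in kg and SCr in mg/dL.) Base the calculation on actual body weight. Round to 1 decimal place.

93.0 mL/min

CrCl = (140 − 76) × 117.2 / (72 × 1.12) = 7500.8 / 80.64 ≈ 93.0 mL/min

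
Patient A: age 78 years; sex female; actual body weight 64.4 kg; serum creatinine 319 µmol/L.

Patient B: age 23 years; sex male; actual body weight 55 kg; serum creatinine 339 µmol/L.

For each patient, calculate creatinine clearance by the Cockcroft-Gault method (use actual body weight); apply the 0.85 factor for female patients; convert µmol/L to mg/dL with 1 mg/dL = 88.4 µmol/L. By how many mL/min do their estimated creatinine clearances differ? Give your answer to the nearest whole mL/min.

10 mL/min

Patient A: SCr = 319 / 88.4 = 3.609 mg/dL
Patient A: CrCl = (140 − 78) × 64.4 / (72 × 3.609) × 0.85 = 3992.8 / 259.85 × 0.85 ≈ 13.1 mL/min
Patient B: SCr = 339 / 88.4 = 3.835 mg/dL
Patient B: CrCl = (140 − 23) × 55 / (72 × 3.835) = 6435.0 / 276.12 ≈ 23.3 mL/min
|13.1 − 23.3| = 10.2 mL/min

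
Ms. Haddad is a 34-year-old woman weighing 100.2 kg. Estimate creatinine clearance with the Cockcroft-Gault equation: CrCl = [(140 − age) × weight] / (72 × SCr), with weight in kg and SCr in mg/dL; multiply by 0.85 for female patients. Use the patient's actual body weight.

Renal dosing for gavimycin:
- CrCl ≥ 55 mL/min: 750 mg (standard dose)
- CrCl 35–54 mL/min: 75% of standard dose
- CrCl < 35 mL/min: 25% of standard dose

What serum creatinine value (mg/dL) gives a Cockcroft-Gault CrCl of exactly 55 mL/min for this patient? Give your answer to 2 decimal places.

Standard dose requires CrCl ≥ 55 mL/min.
Set (140 − 34) × 100.2 × 0.85 / (72 × SCr) = 55
SCr = (140 − 34) × 100.2 × 0.85 / (72 × 55) = 2.280 mg/dL

2.28 mg/dL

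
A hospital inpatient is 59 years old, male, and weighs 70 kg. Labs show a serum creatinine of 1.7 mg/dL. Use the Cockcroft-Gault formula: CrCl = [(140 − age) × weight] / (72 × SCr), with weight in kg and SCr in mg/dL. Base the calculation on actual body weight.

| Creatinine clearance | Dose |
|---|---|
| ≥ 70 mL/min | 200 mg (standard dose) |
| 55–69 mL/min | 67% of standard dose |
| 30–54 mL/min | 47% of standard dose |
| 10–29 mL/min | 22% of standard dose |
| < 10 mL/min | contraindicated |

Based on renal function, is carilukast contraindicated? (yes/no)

no

CrCl = (140 − 59) × 70 / (72 × 1.7) = 5670.0 / 122.40 ≈ 46.3 mL/min
CrCl ≈ 46 mL/min, which is ≥ 10 mL/min.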